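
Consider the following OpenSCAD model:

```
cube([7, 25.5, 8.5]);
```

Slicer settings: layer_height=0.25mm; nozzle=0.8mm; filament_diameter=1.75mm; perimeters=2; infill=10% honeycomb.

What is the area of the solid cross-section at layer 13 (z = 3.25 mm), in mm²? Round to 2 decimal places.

178.50 mm²

At z = 3.25 mm: the cube is present — its section is the full 7×25.5 rectangle (area 178.50 mm²). Overall, the cross-section is a single solid region. Net area = 178.50 mm².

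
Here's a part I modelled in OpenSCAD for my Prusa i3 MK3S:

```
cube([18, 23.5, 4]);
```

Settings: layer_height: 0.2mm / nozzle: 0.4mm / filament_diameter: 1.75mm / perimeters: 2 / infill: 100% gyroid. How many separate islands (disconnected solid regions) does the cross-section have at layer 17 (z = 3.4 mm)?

At z = 3.4 mm: the 18×23.5 cube contributes its full rectangle. Overall, the cross-section is a single solid region. Island count = 1.

1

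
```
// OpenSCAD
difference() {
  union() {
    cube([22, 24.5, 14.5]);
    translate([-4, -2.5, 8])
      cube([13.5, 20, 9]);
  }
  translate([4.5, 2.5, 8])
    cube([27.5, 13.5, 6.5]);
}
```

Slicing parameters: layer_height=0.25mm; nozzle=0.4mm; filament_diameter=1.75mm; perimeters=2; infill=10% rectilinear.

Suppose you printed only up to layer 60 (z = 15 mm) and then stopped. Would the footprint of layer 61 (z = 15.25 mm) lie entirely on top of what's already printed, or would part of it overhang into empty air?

Compare the two slices. At z = 15: the cube does not reach this height (z outside [0, 14.5]); the 13.5×20 cube at (-4, -2.5) contributes its full rectangle (area 270.00 mm²); Taking the union: only the 13.5×20 cube at (-4, -2.5) is present, so the union is just that shape — area = 270.00 mm²; the cube at (4.5, 2.5) does not reach this height (z outside [8, 14.5]); After the difference (first − rest): none of the subtracted shapes is present at this height, so that combined region is unchanged — area = 270.00 mm². At z = 15.25: the cube does not reach this height (z outside [0, 14.5]); the 13.5×20 cube at (-4, -2.5) contributes its full rectangle (area 270.00 mm²); Combining (union): only the 13.5×20 cube at (-4, -2.5) is present, so the union is just that shape — area = 270.00 mm²; the cube at (4.5, 2.5) is absent (z outside [8, 14.5]); Subtracting the remaining from the first: none of the subtracted shapes is present at this height, so that combined region is unchanged — area = 270.00 mm². Checking containment: the cross-section at z = 15.25 is a subset of the cross-section at z = 15.

entirely on top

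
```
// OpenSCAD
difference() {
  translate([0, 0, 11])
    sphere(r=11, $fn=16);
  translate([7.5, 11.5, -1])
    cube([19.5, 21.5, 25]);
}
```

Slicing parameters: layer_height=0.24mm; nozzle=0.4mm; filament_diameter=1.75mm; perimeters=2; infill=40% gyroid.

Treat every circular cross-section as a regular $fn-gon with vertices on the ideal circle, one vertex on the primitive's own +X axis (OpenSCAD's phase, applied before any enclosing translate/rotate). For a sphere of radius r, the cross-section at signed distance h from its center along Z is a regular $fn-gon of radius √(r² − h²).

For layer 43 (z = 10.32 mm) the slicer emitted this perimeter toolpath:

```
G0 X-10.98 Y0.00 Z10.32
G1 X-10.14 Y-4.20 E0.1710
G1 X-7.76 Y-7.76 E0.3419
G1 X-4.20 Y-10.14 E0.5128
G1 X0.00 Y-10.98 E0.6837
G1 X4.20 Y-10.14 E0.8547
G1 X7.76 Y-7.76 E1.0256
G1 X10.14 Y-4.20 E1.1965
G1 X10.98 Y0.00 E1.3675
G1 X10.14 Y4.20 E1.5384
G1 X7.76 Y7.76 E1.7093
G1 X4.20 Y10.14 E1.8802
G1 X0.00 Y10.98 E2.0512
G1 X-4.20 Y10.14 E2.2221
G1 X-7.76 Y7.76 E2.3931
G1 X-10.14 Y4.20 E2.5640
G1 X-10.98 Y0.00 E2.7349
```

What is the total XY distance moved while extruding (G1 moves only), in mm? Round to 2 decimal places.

68.52 mm

Sum the Euclidean lengths of each G1 segment: total = 68.52 mm.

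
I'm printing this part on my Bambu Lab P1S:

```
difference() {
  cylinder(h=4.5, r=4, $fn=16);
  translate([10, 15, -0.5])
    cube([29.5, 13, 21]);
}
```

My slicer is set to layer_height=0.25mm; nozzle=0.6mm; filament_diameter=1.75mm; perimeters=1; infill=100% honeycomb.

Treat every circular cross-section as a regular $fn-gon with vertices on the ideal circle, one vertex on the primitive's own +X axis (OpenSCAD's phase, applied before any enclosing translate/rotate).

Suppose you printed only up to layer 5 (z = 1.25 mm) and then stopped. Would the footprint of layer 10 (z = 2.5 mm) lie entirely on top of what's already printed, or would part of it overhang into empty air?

entirely on top

Compare the two slices. At z = 1.25: the r=4 cylinder gives a regular 16-gon of circumradius 4 (constant along its height) (area = (16/2)·4.000²·sin(360°/16) = 48.98 mm²); the 29.5×13 cube at (10, 15) contributes its full rectangle (area 383.50 mm²); Subtracting the remaining from the first: starting from the r=4 cylinder (48.98 mm²), the 29.5×13 cube at (10, 15) misses the remaining region (no effect) — area = 48.98 mm². At z = 2.5: the cylinder: section is a regular 16-gon, circumradius r=4 (area = (16/2)·4.000²·sin(360°/16) = 48.98 mm²); the 29.5×13 cube at (10, 15) contributes its full rectangle (area 383.50 mm²); After the difference (first − rest): starting from the r=4 cylinder (48.98 mm²), the 29.5×13 cube at (10, 15) misses the remaining region (no effect) — area = 48.98 mm². Checking containment: the cross-section at z = 2.5 is a subset of the cross-section at z = 1.25.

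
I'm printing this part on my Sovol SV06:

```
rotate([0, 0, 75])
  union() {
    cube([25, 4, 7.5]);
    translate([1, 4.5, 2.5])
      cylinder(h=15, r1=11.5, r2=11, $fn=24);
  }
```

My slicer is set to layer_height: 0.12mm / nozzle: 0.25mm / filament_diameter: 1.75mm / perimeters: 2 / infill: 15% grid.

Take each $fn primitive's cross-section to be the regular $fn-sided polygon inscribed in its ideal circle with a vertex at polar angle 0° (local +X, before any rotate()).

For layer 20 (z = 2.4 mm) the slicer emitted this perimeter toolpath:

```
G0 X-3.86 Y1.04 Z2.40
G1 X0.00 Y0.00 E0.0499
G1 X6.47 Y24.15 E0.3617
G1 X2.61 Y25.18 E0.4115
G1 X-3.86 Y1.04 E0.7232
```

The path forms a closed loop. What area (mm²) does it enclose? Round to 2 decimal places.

99.90 mm²

Apply the shoelace formula to the sequence of (X, Y) vertices; enclosed area = 99.90 mm².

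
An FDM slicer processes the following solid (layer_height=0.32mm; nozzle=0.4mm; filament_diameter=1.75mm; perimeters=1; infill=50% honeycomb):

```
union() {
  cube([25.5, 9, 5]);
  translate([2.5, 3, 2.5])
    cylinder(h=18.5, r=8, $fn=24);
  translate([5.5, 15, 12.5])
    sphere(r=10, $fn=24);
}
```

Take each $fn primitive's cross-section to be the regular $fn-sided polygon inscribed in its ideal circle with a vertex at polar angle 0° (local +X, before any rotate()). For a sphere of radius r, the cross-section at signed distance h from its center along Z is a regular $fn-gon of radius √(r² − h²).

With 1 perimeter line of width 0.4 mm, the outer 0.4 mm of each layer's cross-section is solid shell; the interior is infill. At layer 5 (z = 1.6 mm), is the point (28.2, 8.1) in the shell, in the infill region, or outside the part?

At z = 1.6 mm: the 25.5×9 cube contributes its full rectangle; the cylinder at (2.5, 3) is absent (z outside [2.5, 21]); the sphere at (5.5, 15) does not reach this height (|z−center|=10.900 > r=10); Taking the union: only the 25.5×9 cube is present, so the union is just that shape — 1 connected region. Overall, the cross-section is a single solid region. The nearest boundary edge runs (25.50, 0.00)→(25.50, 9.00); distance from the point to it = 2.70 mm. The point is not inside any of the regions above, so it lies outside the cross-section (2.70 mm from the nearest boundary).

outside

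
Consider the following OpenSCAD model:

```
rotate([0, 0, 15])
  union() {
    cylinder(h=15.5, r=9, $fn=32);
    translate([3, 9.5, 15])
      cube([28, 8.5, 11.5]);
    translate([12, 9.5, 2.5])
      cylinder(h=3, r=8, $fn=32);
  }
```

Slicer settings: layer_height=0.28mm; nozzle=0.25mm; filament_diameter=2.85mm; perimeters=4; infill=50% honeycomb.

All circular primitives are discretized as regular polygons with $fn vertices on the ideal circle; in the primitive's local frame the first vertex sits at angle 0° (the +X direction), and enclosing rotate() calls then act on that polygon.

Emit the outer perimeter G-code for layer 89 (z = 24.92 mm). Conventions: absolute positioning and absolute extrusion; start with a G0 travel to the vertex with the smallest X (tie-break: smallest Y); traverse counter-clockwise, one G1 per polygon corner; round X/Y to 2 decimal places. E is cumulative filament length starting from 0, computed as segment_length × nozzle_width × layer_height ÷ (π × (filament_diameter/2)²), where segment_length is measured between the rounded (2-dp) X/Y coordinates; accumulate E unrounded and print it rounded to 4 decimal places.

At z = 24.92 mm: the cylinder is not intersected at this z (z outside [0, 15.5]); the cube at (3, 9.5) (footprint 28×8.5) is included at this height; the cylinder at (12, 9.5) does not reach this height (z outside [2.5, 5.5]); Taking the union: only the 28×8.5 cube at (3, 9.5) is present, so the union is just that shape — 1 connected region; (whole slice rotated 15° about Z — lengths, areas and connectivity unchanged). The outline is a single polygon with 4 vertices. Extrusion per mm of travel: 0.25 × 0.28 / (π × 1.425²) = 0.010973. Accumulating E over each segment gives final E = 0.8009.

G0 X-1.76 Y18.16 Z24.92
G1 X0.44 Y9.95 E0.0933
G1 X27.48 Y17.20 E0.4005
G1 X25.28 Y25.41 E0.4937
G1 X-1.76 Y18.16 E0.8009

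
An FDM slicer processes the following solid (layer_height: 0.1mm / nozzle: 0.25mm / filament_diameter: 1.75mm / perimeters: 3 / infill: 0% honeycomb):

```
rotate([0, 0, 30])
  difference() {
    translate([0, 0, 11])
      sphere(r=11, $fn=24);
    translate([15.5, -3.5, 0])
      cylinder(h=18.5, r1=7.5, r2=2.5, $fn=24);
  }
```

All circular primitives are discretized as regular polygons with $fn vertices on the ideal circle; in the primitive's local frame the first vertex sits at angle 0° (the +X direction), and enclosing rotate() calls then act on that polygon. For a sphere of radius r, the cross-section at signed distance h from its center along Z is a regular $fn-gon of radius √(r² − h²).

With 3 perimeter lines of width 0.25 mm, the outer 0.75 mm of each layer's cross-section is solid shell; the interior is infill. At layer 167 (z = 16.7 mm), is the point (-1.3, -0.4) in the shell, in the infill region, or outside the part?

At z = 16.7 mm: the r=11 sphere contributes a regular 24-gon of circumradius √(11²−5.7²) = 9.408; the cone at (15.5, -3.5) contributes a regular 24-gon of circumradius 2.986 (interpolated between r1=7.5 and r2=2.5 at t=0.903); Taking the first minus the rest: starting from the r=11 sphere, the cone at (15.5, -3.5) misses the remaining region (no effect) — 1 connected region; (whole slice rotated 30° about Z — lengths, areas and connectivity unchanged). Overall, the cross-section is a single solid region. Undo the 30° rotation: the query point maps to (-1.326, 0.304) in the un-rotated model frame. The nearest boundary edge runs (-9.41, 0.00)→(-9.09, 2.43); distance from the point to it = 7.97 mm. The point is inside the cross-section and 7.97 mm from the nearest boundary — more than the 0.75 mm shell width (3 × 0.25), so it's in the infill interior.

infill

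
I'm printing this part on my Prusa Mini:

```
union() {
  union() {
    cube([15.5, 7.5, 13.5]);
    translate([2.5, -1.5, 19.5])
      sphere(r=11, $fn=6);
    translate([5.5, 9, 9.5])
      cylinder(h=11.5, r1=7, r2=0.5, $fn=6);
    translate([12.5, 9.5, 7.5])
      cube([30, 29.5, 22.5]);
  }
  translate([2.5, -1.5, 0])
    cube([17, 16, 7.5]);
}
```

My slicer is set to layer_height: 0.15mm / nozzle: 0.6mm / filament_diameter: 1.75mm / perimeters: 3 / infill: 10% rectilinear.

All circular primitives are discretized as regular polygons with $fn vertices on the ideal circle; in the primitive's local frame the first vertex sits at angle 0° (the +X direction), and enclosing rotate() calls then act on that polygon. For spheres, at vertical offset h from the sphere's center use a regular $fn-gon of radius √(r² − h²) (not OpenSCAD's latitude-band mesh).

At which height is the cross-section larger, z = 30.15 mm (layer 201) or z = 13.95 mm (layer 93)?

Layer 201 (z = 30.15): the cube is absent (z outside [0, 13.5]); the sphere at (2.5, -1.5): section is a regular 6-gon, circumradius = √(r²−h²) = √(11²−10.65²) = 2.753 (area = (6/2)·2.753²·sin(360°/6) = 19.69 mm²); the cone at (5.5, 9) is not intersected at this z (z outside [9.5, 21]); the cube at (12.5, 9.5) does not reach this height (z outside [7.5, 30]); Taking the union: only the r=11 sphere at (2.5, -1.5) is present, so the union is just that shape — area = 19.69 mm²; the cube at (2.5, -1.5) is absent (z outside [0, 7.5]); Taking the union: only that combined region is present, so the union is just that shape — area = 19.69 mm². So its area = 19.69 mm². Layer 93 (z = 13.95): the cube does not reach this height (z outside [0, 13.5]); the r=11 sphere at (2.5, -1.5) slices to a regular 6-gon of circumradius 9.497 (√(r²−h²) with h=5.55 from center) (area = (6/2)·9.497²·sin(360°/6) = 234.34 mm²); the cone at (5.5, 9): at t=0.387 of its height the radius interpolates to r₁+(r₂−r₁)t = 4.485, giving a regular 6-gon of that circumradius (area = (6/2)·4.485²·sin(360°/6) = 52.26 mm²); the 30×29.5 cube at (12.5, 9.5) contributes its full rectangle (area 885.00 mm²); Merging all regions: the regions partially overlap — summed areas 1171.60 mm² minus the doubly-counted overlap 7.83 mm² gives 1163.76 mm² — area = 1163.76 mm²; the cube at (2.5, -1.5) does not reach this height (z outside [0, 7.5]); Merging all regions: only that combined region is present, so the union is just that shape — area = 1163.76 mm². So its area = 1163.76 mm². Layer 93 is larger (1163.76 vs 19.69 mm²).

layer 93 (z = 13.95 mm)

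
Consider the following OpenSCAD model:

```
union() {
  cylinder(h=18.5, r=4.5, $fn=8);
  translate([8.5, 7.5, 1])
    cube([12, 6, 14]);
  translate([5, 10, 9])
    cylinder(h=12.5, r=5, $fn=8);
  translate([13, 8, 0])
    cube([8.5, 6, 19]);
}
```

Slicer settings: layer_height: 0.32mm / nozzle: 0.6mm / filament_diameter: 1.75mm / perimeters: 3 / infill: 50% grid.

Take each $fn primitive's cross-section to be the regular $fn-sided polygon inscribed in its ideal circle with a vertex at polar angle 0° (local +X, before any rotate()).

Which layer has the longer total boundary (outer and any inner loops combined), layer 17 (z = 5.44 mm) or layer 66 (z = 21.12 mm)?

Layer 17 (z = 5.44): the cylinder: section is a regular 8-gon, circumradius r=4.5 (perimeter = 2·8·4.500·sin(180°/8) = 27.55 mm); the 12×6 cube at (8.5, 7.5) contributes its full rectangle (perimeter 36.00 mm); the cylinder at (5, 10) does not reach this height (z outside [9, 21.5]); the cube at (13, 8) is present — its section is the full 8.5×6 rectangle (perimeter 29.00 mm); Merging all regions: the regions partially overlap (shared area 41.25 mm²), so the edge portions inside another operand are dropped and the merged outline is re-measured after clipping — boundary = 66.55 mm. So its perimeter = 66.55 mm. Layer 66 (z = 21.12): the cylinder is absent (z outside [0, 18.5]); the cube at (8.5, 7.5) does not reach this height (z outside [1, 15]); the r=5 cylinder at (5, 10) gives a regular 8-gon of circumradius 5 (constant along its height) (perimeter = 2·8·5.000·sin(180°/8) = 30.61 mm); the cube at (13, 8) does not reach this height (z outside [0, 19]); Merging all regions: only the r=5 cylinder at (5, 10) is present, so the union is just that shape — boundary = 30.61 mm. So its perimeter = 30.61 mm. Layer 17 is larger (66.55 vs 30.61 mm).

layer 17 (z = 5.44 mm)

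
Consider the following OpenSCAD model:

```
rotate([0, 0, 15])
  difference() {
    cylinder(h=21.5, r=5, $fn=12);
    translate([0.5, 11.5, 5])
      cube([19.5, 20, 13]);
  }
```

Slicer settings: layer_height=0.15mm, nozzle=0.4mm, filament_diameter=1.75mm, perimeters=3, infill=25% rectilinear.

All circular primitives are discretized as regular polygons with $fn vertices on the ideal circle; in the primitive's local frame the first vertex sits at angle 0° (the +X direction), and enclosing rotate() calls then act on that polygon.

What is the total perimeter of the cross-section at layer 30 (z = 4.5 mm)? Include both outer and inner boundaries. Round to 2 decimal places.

At z = 4.5 mm: the r=5 cylinder contributes a regular 12-gon of circumradius 5 (perimeter = 2·12·5.000·sin(180°/12) = 31.06 mm); the cube at (0.5, 11.5) does not reach this height (z outside [5, 18]); Taking the first minus the rest: none of the subtracted shapes is present at this height, so the r=5 cylinder is unchanged — boundary = 31.06 mm; (rotated 15° about Z; rotation is an isometry so areas/perimeters/island counts are preserved). Overall, the cross-section is a single solid region. Total boundary length (outer) = 31.06 mm.

31.06 mm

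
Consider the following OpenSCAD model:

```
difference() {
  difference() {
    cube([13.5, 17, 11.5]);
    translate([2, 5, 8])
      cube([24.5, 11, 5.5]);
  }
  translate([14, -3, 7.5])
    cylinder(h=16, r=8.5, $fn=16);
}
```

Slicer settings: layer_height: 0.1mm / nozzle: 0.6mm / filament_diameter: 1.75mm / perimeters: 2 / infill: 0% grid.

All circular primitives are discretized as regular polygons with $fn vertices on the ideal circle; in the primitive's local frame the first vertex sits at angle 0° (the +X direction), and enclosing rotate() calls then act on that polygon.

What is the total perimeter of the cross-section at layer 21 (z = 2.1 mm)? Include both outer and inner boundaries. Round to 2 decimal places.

At z = 2.1 mm: the cube is present — its section is the full 13.5×17 rectangle (perimeter 61.00 mm); the cube at (2, 5) is not intersected at this z (z outside [8, 13.5]); After the difference (first − rest): none of the subtracted shapes is present at this height, so the 13.5×17 cube is unchanged — boundary = 61.00 mm; the cylinder at (14, -3) does not reach this height (z outside [7.5, 23.5]); Subtracting the remaining from the first: none of the subtracted shapes is present at this height, so the result so far is unchanged — boundary = 61.00 mm. Overall, the cross-section is a single solid region. Total boundary length (outer) = 61.00 mm.

61.00 mm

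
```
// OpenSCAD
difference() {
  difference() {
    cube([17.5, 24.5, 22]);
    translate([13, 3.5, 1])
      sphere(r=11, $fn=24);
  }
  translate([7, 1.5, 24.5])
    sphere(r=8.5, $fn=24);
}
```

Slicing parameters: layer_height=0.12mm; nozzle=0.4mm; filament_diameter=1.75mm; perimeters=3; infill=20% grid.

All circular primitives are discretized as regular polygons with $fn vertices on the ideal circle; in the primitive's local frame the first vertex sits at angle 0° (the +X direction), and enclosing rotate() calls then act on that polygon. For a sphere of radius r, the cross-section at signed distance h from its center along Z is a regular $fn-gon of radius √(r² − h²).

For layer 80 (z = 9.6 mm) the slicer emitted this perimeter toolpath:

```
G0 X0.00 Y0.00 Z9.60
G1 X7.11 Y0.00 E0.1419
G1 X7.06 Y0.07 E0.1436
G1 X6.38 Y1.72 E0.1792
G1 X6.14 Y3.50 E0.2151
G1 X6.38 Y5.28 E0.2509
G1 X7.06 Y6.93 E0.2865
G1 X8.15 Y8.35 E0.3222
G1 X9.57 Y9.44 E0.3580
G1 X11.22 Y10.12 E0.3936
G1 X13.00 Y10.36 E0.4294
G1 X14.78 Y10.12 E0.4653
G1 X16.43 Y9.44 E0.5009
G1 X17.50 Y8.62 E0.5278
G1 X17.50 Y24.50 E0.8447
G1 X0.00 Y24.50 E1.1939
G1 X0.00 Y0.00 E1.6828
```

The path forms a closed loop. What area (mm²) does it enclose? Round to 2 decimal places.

Apply the shoelace formula to the sequence of (X, Y) vertices; enclosed area = 325.43 mm².

325.43 mm²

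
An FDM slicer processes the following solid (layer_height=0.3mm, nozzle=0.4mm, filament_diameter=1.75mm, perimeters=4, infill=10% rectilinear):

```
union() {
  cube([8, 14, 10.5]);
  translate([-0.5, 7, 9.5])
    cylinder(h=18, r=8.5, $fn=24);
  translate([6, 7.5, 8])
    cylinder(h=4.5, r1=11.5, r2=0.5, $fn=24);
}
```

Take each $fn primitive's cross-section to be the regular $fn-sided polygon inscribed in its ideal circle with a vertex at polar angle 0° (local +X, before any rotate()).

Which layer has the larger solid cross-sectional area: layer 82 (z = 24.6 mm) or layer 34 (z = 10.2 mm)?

layer 34 (z = 10.2 mm)

Layer 82 (z = 24.6): the cube is absent (z outside [0, 10.5]); the r=8.5 cylinder at (-0.5, 7) gives a regular 24-gon of circumradius 8.5 (constant along its height) (area = (24/2)·8.500²·sin(360°/24) = 224.40 mm²); the cone at (6, 7.5) is absent (z outside [8, 12.5]); Combining (union): only the r=8.5 cylinder at (-0.5, 7) is present, so the union is just that shape — area = 224.40 mm². So its area = 224.40 mm². Layer 34 (z = 10.2): the cube (footprint 8×14) is included at this height (area 112.00 mm²); the r=8.5 cylinder at (-0.5, 7) gives a regular 24-gon of circumradius 8.5 (constant along its height) (area = (24/2)·8.500²·sin(360°/24) = 224.40 mm²); the cone at (6, 7.5): at t=0.489 of its height the radius interpolates to r₁+(r₂−r₁)t = 6.122, giving a regular 24-gon of that circumradius (area = (24/2)·6.122²·sin(360°/24) = 116.41 mm²); Taking the union: the regions partially overlap — summed areas 452.81 mm² minus the doubly-counted overlap 177.96 mm² gives 274.84 mm² — area = 274.84 mm². So its area = 274.84 mm². Layer 34 is larger (274.84 vs 224.40 mm²).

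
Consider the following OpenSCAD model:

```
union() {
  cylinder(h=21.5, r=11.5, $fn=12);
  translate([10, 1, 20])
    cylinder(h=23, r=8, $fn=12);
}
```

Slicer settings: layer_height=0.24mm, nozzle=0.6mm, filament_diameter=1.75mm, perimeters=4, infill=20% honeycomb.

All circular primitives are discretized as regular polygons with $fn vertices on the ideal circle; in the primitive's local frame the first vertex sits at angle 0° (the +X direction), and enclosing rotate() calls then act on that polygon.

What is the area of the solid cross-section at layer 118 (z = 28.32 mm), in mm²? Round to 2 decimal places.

At z = 28.32 mm: the cylinder does not reach this height (z outside [0, 21.5]); the r=8 cylinder at (10, 1) contributes a regular 12-gon of circumradius 8 (area = (12/2)·8.000²·sin(360°/12) = 192.00 mm²); Merging all regions: only the r=8 cylinder at (10, 1) is present, so the union is just that shape — area = 192.00 mm². Overall, the cross-section is a single solid region. Net area = 192.00 mm².

192.00 mm²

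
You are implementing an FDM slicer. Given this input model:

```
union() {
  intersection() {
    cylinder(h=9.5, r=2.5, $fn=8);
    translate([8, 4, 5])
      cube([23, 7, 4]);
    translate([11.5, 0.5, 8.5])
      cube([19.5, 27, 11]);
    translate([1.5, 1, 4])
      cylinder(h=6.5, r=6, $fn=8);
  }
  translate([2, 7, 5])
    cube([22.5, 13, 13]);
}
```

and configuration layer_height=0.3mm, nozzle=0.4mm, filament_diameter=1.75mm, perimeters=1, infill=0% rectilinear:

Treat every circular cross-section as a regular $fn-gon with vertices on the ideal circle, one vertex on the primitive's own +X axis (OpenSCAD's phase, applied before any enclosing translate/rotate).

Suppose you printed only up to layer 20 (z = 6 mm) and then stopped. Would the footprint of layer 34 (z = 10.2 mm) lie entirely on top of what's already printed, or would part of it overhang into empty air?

entirely on top

Compare the two slices. At z = 6: the r=2.5 cylinder contributes a regular 8-gon of circumradius 2.5 (area = (8/2)·2.500²·sin(360°/8) = 17.68 mm²); the cube at (8, 4) is present — its section is the full 23×7 rectangle (area 161.00 mm²); the cube at (11.5, 0.5) does not reach this height (z outside [8.5, 19.5]); the cylinder at (1.5, 1): section is a regular 8-gon, circumradius r=6 (area = (8/2)·6.000²·sin(360°/8) = 101.82 mm²); After intersecting: at least one operand is absent at this height, so nothing remains; the 22.5×13 cube at (2, 7) contributes its full rectangle (area 292.50 mm²); Merging all regions: only the 22.5×13 cube at (2, 7) is present, so the union is just that shape — area = 292.50 mm². At z = 10.2: the cylinder is absent (z outside [0, 9.5]); the cube at (8, 4) is not intersected at this z (z outside [5, 9]); the 19.5×27 cube at (11.5, 0.5) contributes its full rectangle (area 526.50 mm²); the cylinder at (1.5, 1): section is a regular 8-gon, circumradius r=6 (area = (8/2)·6.000²·sin(360°/8) = 101.82 mm²); After intersecting: at least one operand is absent at this height, so nothing remains; the cube at (2, 7) (footprint 22.5×13) is included at this height (area 292.50 mm²); Combining (union): only the 22.5×13 cube at (2, 7) is present, so the union is just that shape — area = 292.50 mm². Checking containment: the cross-section at z = 10.2 is a subset of the cross-section at z = 6.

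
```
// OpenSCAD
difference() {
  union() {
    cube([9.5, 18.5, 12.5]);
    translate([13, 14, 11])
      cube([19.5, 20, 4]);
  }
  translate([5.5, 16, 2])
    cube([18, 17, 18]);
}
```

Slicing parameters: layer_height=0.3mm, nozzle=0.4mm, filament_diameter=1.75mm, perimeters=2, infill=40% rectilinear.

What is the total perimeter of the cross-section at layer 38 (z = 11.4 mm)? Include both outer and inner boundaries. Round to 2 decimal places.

At z = 11.4 mm: the cube (footprint 9.5×18.5) is included at this height (perimeter 56.00 mm); the 19.5×20 cube at (13, 14) contributes its full rectangle (perimeter 79.00 mm); Taking the union: the 2 present regions are separate (no shared area or edge), so areas and boundary lengths simply add and each stays a separate island — boundary = 135.00 mm; the 18×17 cube at (5.5, 16) contributes its full rectangle (perimeter 70.00 mm); Subtracting the remaining from the first: starting from the result so far, the 18×17 cube at (5.5, 16) partially overlaps it — only the 188.50 mm² overlap (of its 306.00 mm²) is removed, clipping the outline — boundary = 156.00 mm. Overall, the cross-section has 2 separate islands. Total boundary length (outer) = 156.00 mm.

156.00 mm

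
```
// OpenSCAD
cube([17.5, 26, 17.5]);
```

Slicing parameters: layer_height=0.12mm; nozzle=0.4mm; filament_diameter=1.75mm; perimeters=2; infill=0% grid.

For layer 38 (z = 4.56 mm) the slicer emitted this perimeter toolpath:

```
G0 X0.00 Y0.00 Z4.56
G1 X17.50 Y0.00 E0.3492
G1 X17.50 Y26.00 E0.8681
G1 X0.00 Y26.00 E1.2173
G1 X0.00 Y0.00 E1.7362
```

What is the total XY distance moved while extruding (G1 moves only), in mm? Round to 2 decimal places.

Sum the Euclidean lengths of each G1 segment: total = 87.00 mm.

87.00 mm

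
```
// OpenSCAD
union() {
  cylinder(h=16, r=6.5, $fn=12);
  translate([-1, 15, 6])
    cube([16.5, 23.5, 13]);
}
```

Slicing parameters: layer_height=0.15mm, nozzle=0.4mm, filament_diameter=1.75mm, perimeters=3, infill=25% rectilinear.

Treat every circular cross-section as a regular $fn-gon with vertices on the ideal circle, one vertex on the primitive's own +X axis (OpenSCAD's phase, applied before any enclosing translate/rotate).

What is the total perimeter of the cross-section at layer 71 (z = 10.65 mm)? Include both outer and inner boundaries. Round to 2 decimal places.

120.38 mm

At z = 10.65 mm: the cylinder: section is a regular 12-gon, circumradius r=6.5 (perimeter = 2·12·6.500·sin(180°/12) = 40.38 mm); the 16.5×23.5 cube at (-1, 15) contributes its full rectangle (perimeter 80.00 mm); Merging all regions: the 2 present regions are separate (no shared area or edge), so areas and boundary lengths simply add and each stays a separate island — boundary = 120.38 mm. Overall, the cross-section has 2 separate islands. Total boundary length (outer) = 120.38 mm.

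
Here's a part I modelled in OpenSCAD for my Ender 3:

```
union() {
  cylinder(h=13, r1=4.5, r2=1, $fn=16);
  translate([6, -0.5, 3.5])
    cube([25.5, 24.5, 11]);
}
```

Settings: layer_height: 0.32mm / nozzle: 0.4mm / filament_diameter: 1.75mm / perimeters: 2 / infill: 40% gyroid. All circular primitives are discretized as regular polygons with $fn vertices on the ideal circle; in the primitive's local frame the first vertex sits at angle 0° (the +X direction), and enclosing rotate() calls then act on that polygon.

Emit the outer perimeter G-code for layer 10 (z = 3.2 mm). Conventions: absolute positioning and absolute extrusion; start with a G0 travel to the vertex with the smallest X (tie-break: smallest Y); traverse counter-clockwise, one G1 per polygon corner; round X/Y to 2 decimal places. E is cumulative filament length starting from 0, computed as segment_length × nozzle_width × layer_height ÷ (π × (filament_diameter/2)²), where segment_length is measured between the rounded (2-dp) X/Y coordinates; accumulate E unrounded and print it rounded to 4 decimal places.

At z = 3.2 mm: the cone (r1=4.5→r2=1) has section circumradius 3.638 here — a regular 16-gon; the cube at (6, -0.5) is not intersected at this z (z outside [3.5, 14.5]); Taking the union: only the cone is present, so the union is just that shape — 1 connected region. The outline is a single polygon with 16 vertices. Extrusion per mm of travel: 0.4 × 0.32 / (π × 0.875²) = 0.053216. Accumulating E over each segment gives final E = 1.2082.

G0 X-3.64 Y0.00 Z3.20
G1 X-3.36 Y-1.39 E0.0755
G1 X-2.57 Y-2.57 E0.1510
G1 X-1.39 Y-3.36 E0.2266
G1 X0.00 Y-3.64 E0.3021
G1 X1.39 Y-3.36 E0.3775
G1 X2.57 Y-2.57 E0.4531
G1 X3.36 Y-1.39 E0.5286
G1 X3.64 Y0.00 E0.6041
G1 X3.36 Y1.39 E0.6796
G1 X2.57 Y2.57 E0.7551
G1 X1.39 Y3.36 E0.8307
G1 X0.00 Y3.64 E0.9062
G1 X-1.39 Y3.36 E0.9816
G1 X-2.57 Y2.57 E1.0572
G1 X-3.36 Y1.39 E1.1327
G1 X-3.64 Y0.00 E1.2082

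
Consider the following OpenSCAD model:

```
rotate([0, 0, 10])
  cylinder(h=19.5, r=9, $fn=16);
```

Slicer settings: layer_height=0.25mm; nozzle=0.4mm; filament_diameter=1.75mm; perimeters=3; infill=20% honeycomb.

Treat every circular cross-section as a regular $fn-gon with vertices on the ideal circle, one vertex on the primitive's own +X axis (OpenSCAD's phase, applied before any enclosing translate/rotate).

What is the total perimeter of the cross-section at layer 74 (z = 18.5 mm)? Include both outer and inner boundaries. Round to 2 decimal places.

56.19 mm

At z = 18.5 mm: the r=9 cylinder gives a regular 16-gon of circumradius 9 (constant along its height) (perimeter = 2·16·9.000·sin(180°/16) = 56.19 mm); (rotated 10° about Z; rotation is an isometry so areas/perimeters/island counts are preserved). Overall, the cross-section is a single solid region. Total boundary length (outer) = 56.19 mm.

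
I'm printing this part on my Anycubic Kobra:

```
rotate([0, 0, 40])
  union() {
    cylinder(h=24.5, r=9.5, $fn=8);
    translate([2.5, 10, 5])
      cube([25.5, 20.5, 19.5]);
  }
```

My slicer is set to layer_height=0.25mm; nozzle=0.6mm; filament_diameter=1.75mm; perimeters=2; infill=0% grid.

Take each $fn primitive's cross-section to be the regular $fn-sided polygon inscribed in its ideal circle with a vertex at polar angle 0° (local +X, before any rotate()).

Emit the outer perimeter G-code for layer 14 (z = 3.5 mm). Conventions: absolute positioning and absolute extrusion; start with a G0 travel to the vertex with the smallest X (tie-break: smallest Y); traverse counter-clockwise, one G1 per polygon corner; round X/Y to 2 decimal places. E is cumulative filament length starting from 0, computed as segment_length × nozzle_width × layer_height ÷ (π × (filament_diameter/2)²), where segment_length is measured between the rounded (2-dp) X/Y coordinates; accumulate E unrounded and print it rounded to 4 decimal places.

At z = 3.5 mm: the r=9.5 cylinder contributes a regular 8-gon of circumradius 9.5; the cube at (2.5, 10) does not reach this height (z outside [5, 24.5]); Taking the union: only the r=9.5 cylinder is present, so the union is just that shape — 1 connected region; (whole slice rotated 40° about Z — lengths, areas and connectivity unchanged). The outline is a single polygon with 8 vertices. Extrusion per mm of travel: 0.6 × 0.25 / (π × 0.875²) = 0.062363. Accumulating E over each segment gives final E = 3.6276.

G0 X-9.46 Y0.83 Z3.50
G1 X-7.28 Y-6.11 E0.4536
G1 X-0.83 Y-9.46 E0.9069
G1 X6.11 Y-7.28 E1.3606
G1 X9.46 Y-0.83 E1.8138
G1 X7.28 Y6.11 E2.2675
G1 X0.83 Y9.46 E2.7207
G1 X-6.11 Y7.28 E3.1744
G1 X-9.46 Y0.83 E3.6276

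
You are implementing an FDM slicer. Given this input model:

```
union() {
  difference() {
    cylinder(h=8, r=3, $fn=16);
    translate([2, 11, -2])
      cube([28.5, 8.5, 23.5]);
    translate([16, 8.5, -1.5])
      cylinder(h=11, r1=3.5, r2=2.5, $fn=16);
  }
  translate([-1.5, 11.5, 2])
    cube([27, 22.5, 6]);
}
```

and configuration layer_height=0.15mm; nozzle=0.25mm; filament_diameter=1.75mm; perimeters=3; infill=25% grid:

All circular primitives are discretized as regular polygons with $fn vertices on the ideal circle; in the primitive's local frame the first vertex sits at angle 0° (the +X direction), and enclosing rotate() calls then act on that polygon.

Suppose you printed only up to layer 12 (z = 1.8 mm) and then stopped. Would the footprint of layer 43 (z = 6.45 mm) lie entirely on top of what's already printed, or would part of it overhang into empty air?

Compare the two slices. At z = 1.8: the r=3 cylinder gives a regular 16-gon of circumradius 3 (constant along its height) (area = (16/2)·3.000²·sin(360°/16) = 27.55 mm²); the 28.5×8.5 cube at (2, 11) contributes its full rectangle (area 242.25 mm²); the cone at (16, 8.5) (r1=3.5→r2=2.5) has section circumradius 3.200 here — a regular 16-gon (area = (16/2)·3.200²·sin(360°/16) = 31.35 mm²); Subtracting the remaining from the first: starting from the r=3 cylinder (27.55 mm²), the 28.5×8.5 cube at (2, 11) misses the remaining region (no effect); the cone at (16, 8.5) misses the remaining region (no effect) — area = 27.55 mm²; the cube at (-1.5, 11.5) is absent (z outside [2, 8]); Combining (union): only that combined region is present, so the union is just that shape — area = 27.55 mm². At z = 6.45: the r=3 cylinder gives a regular 16-gon of circumradius 3 (constant along its height) (area = (16/2)·3.000²·sin(360°/16) = 27.55 mm²); the 28.5×8.5 cube at (2, 11) contributes its full rectangle (area 242.25 mm²); the cone at (16, 8.5) (r1=3.5→r2=2.5) has section circumradius 2.777 here — a regular 16-gon (area = (16/2)·2.777²·sin(360°/16) = 23.61 mm²); Taking the first minus the rest: starting from the r=3 cylinder (27.55 mm²), the 28.5×8.5 cube at (2, 11) misses the remaining region (no effect); the cone at (16, 8.5) misses the remaining region (no effect) — area = 27.55 mm²; the cube at (-1.5, 11.5) (footprint 27×22.5) is included at this height (area 607.50 mm²); Taking the union: the 2 present regions are separate (no shared area or edge), so areas and boundary lengths simply add and each stays a separate island — area = 635.05 mm². Checking containment: at z = 6.45 the cross-section extends beyond the z = 1.8 cross-section by about 607.50 mm².

part overhangs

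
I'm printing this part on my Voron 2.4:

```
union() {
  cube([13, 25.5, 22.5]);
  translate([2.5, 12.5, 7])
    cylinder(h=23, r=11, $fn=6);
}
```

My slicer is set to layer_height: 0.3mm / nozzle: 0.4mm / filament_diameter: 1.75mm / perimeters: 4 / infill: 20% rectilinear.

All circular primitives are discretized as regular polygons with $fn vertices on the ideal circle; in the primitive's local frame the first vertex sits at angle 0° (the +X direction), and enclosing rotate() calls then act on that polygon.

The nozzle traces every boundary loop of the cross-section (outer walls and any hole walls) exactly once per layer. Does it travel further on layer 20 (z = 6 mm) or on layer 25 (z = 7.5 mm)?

layer 25 (z = 7.5 mm)

Layer 20 (z = 6): the cube is present — its section is the full 13×25.5 rectangle (perimeter 77.00 mm); the cylinder at (2.5, 12.5) is absent (z outside [7, 30]); Taking the union: only the 13×25.5 cube is present, so the union is just that shape — boundary = 77.00 mm. So its perimeter = 77.00 mm. Layer 25 (z = 7.5): the cube (footprint 13×25.5) is included at this height (perimeter 77.00 mm); the r=11 cylinder at (2.5, 12.5) gives a regular 6-gon of circumradius 11 (constant along its height) (perimeter = 2·6·11.000·sin(180°/6) = 66.00 mm); Merging all regions: the regions partially overlap (shared area 204.38 mm²), so the edge portions inside another operand are dropped and the merged outline is re-measured after clipping — boundary = 86.22 mm. So its perimeter = 86.22 mm. Layer 25 is larger (86.22 vs 77.00 mm).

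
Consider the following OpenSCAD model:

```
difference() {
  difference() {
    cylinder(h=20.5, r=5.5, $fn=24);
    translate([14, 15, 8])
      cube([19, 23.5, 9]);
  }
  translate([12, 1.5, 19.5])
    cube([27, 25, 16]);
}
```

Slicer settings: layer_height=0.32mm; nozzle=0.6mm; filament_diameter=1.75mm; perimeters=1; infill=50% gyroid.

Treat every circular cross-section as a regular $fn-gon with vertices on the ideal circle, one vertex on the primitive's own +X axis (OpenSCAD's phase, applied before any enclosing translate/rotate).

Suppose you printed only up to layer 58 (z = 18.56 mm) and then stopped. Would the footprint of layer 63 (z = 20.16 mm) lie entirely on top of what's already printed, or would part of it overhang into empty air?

entirely on top

Compare the two slices. At z = 18.56: the cylinder: section is a regular 24-gon, circumradius r=5.5 (area = (24/2)·5.500²·sin(360°/24) = 93.95 mm²); the cube at (14, 15) does not reach this height (z outside [8, 17]); After the difference (first − rest): none of the subtracted shapes is present at this height, so the r=5.5 cylinder is unchanged — area = 93.95 mm²; the cube at (12, 1.5) is absent (z outside [19.5, 35.5]); Taking the first minus the rest: none of the subtracted shapes is present at this height, so the result so far is unchanged — area = 93.95 mm². At z = 20.16: the r=5.5 cylinder contributes a regular 24-gon of circumradius 5.5 (area = (24/2)·5.500²·sin(360°/24) = 93.95 mm²); the cube at (14, 15) is absent (z outside [8, 17]); After the difference (first − rest): none of the subtracted shapes is present at this height, so the r=5.5 cylinder is unchanged — area = 93.95 mm²; the cube at (12, 1.5) (footprint 27×25) is included at this height (area 675.00 mm²); Taking the first minus the rest: starting from that combined region (93.95 mm²), the 27×25 cube at (12, 1.5) misses the remaining region (no effect) — area = 93.95 mm². Checking containment: the cross-section at z = 20.16 is a subset of the cross-section at z = 18.56.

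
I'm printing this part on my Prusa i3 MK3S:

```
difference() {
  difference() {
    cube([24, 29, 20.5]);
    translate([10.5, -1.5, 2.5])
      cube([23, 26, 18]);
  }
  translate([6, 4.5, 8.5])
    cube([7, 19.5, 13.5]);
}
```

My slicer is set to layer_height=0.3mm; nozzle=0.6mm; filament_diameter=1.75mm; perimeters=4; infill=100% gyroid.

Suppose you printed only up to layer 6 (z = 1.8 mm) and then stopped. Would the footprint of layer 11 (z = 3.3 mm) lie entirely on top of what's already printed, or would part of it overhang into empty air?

entirely on top

Compare the two slices. At z = 1.8: the cube (footprint 24×29) is included at this height (area 696.00 mm²); the cube at (10.5, -1.5) does not reach this height (z outside [2.5, 20.5]); After the difference (first − rest): none of the subtracted shapes is present at this height, so the 24×29 cube is unchanged — area = 696.00 mm²; the cube at (6, 4.5) does not reach this height (z outside [8.5, 22]); Taking the first minus the rest: none of the subtracted shapes is present at this height, so the result so far is unchanged — area = 696.00 mm². At z = 3.3: the cube (footprint 24×29) is included at this height (area 696.00 mm²); the cube at (10.5, -1.5) (footprint 23×26) is included at this height (area 598.00 mm²); Taking the first minus the rest: starting from the 24×29 cube (696.00 mm²), the 23×26 cube at (10.5, -1.5) partially overlaps it — only the 330.75 mm² overlap (of its 598.00 mm²) is removed, clipping the outline — area = 365.25 mm²; the cube at (6, 4.5) is absent (z outside [8.5, 22]); After the difference (first − rest): none of the subtracted shapes is present at this height, so that combined region is unchanged — area = 365.25 mm². Checking containment: the cross-section at z = 3.3 is a subset of the cross-section at z = 1.8.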